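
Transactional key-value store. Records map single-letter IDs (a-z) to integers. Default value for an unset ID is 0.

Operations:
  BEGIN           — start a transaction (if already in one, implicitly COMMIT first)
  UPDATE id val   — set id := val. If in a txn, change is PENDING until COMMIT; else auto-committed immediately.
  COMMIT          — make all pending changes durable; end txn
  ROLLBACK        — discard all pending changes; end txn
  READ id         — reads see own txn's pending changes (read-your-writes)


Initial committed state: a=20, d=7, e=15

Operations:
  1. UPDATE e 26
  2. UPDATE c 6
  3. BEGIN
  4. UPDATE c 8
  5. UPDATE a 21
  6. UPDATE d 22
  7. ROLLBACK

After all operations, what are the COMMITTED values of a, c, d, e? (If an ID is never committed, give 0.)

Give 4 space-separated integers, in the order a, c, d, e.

Answer: 20 6 7 26

Derivation:
Initial committed: {a=20, d=7, e=15}
Op 1: UPDATE e=26 (auto-commit; committed e=26)
Op 2: UPDATE c=6 (auto-commit; committed c=6)
Op 3: BEGIN: in_txn=True, pending={}
Op 4: UPDATE c=8 (pending; pending now {c=8})
Op 5: UPDATE a=21 (pending; pending now {a=21, c=8})
Op 6: UPDATE d=22 (pending; pending now {a=21, c=8, d=22})
Op 7: ROLLBACK: discarded pending ['a', 'c', 'd']; in_txn=False
Final committed: {a=20, c=6, d=7, e=26}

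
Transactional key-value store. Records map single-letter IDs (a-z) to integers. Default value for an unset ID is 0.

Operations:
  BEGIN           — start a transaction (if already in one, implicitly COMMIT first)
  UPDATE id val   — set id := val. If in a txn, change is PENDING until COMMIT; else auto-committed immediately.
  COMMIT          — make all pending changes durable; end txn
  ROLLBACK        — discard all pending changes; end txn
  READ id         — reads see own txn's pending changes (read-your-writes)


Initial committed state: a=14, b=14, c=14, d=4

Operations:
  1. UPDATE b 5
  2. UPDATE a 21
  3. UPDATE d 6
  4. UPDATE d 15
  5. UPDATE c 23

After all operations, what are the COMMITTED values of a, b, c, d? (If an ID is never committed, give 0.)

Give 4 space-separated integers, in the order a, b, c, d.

Answer: 21 5 23 15

Derivation:
Initial committed: {a=14, b=14, c=14, d=4}
Op 1: UPDATE b=5 (auto-commit; committed b=5)
Op 2: UPDATE a=21 (auto-commit; committed a=21)
Op 3: UPDATE d=6 (auto-commit; committed d=6)
Op 4: UPDATE d=15 (auto-commit; committed d=15)
Op 5: UPDATE c=23 (auto-commit; committed c=23)
Final committed: {a=21, b=5, c=23, d=15}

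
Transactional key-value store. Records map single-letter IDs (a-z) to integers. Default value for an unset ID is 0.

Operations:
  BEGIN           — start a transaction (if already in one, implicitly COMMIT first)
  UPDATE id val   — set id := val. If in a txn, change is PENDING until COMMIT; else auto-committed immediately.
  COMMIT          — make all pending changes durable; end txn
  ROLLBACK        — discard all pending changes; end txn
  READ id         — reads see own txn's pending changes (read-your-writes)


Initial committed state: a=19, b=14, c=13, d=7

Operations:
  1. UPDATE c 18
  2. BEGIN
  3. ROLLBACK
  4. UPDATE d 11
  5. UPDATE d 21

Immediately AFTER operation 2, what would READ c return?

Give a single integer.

Initial committed: {a=19, b=14, c=13, d=7}
Op 1: UPDATE c=18 (auto-commit; committed c=18)
Op 2: BEGIN: in_txn=True, pending={}
After op 2: visible(c) = 18 (pending={}, committed={a=19, b=14, c=18, d=7})

Answer: 18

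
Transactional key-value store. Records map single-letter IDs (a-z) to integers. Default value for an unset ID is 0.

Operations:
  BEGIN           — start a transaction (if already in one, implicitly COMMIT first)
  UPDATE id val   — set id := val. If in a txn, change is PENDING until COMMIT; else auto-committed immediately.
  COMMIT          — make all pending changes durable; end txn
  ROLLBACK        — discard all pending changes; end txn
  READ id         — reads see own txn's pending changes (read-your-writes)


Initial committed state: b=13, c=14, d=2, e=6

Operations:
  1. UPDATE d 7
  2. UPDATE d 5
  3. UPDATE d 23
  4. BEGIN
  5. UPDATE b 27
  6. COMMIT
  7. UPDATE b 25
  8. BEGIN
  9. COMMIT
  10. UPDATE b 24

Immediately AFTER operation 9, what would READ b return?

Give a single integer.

Answer: 25

Derivation:
Initial committed: {b=13, c=14, d=2, e=6}
Op 1: UPDATE d=7 (auto-commit; committed d=7)
Op 2: UPDATE d=5 (auto-commit; committed d=5)
Op 3: UPDATE d=23 (auto-commit; committed d=23)
Op 4: BEGIN: in_txn=True, pending={}
Op 5: UPDATE b=27 (pending; pending now {b=27})
Op 6: COMMIT: merged ['b'] into committed; committed now {b=27, c=14, d=23, e=6}
Op 7: UPDATE b=25 (auto-commit; committed b=25)
Op 8: BEGIN: in_txn=True, pending={}
Op 9: COMMIT: merged [] into committed; committed now {b=25, c=14, d=23, e=6}
After op 9: visible(b) = 25 (pending={}, committed={b=25, c=14, d=23, e=6})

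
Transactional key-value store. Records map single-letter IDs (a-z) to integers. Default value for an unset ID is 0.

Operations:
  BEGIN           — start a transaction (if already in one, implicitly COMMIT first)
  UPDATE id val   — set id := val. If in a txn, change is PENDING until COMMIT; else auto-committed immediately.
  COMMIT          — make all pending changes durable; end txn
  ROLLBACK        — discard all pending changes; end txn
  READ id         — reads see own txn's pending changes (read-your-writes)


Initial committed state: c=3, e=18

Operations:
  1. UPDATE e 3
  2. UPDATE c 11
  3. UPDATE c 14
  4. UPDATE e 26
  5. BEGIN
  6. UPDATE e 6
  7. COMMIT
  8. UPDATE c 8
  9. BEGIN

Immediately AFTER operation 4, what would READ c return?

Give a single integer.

Initial committed: {c=3, e=18}
Op 1: UPDATE e=3 (auto-commit; committed e=3)
Op 2: UPDATE c=11 (auto-commit; committed c=11)
Op 3: UPDATE c=14 (auto-commit; committed c=14)
Op 4: UPDATE e=26 (auto-commit; committed e=26)
After op 4: visible(c) = 14 (pending={}, committed={c=14, e=26})

Answer: 14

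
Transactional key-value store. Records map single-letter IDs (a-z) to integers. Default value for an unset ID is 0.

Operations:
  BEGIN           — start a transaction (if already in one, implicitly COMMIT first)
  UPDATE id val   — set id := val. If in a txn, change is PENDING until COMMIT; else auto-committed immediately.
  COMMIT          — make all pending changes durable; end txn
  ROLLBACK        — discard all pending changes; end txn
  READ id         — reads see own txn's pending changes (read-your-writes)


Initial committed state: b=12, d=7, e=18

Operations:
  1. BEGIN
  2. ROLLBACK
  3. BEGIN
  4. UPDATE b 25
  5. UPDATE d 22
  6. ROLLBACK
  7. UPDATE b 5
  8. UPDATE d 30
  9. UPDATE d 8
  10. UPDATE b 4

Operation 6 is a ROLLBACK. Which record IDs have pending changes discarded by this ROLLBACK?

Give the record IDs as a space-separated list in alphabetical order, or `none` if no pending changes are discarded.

Initial committed: {b=12, d=7, e=18}
Op 1: BEGIN: in_txn=True, pending={}
Op 2: ROLLBACK: discarded pending []; in_txn=False
Op 3: BEGIN: in_txn=True, pending={}
Op 4: UPDATE b=25 (pending; pending now {b=25})
Op 5: UPDATE d=22 (pending; pending now {b=25, d=22})
Op 6: ROLLBACK: discarded pending ['b', 'd']; in_txn=False
Op 7: UPDATE b=5 (auto-commit; committed b=5)
Op 8: UPDATE d=30 (auto-commit; committed d=30)
Op 9: UPDATE d=8 (auto-commit; committed d=8)
Op 10: UPDATE b=4 (auto-commit; committed b=4)
ROLLBACK at op 6 discards: ['b', 'd']

Answer: b d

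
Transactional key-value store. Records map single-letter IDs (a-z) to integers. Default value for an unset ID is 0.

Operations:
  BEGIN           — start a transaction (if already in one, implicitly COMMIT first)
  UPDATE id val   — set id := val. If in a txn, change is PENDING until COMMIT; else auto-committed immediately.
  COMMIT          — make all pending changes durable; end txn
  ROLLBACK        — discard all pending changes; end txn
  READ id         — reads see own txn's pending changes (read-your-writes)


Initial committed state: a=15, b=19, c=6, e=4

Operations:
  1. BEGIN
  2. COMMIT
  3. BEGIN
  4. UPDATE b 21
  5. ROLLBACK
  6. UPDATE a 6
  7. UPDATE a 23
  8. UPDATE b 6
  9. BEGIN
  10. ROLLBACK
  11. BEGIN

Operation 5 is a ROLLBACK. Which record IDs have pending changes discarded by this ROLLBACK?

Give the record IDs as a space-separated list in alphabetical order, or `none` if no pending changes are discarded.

Answer: b

Derivation:
Initial committed: {a=15, b=19, c=6, e=4}
Op 1: BEGIN: in_txn=True, pending={}
Op 2: COMMIT: merged [] into committed; committed now {a=15, b=19, c=6, e=4}
Op 3: BEGIN: in_txn=True, pending={}
Op 4: UPDATE b=21 (pending; pending now {b=21})
Op 5: ROLLBACK: discarded pending ['b']; in_txn=False
Op 6: UPDATE a=6 (auto-commit; committed a=6)
Op 7: UPDATE a=23 (auto-commit; committed a=23)
Op 8: UPDATE b=6 (auto-commit; committed b=6)
Op 9: BEGIN: in_txn=True, pending={}
Op 10: ROLLBACK: discarded pending []; in_txn=False
Op 11: BEGIN: in_txn=True, pending={}
ROLLBACK at op 5 discards: ['b']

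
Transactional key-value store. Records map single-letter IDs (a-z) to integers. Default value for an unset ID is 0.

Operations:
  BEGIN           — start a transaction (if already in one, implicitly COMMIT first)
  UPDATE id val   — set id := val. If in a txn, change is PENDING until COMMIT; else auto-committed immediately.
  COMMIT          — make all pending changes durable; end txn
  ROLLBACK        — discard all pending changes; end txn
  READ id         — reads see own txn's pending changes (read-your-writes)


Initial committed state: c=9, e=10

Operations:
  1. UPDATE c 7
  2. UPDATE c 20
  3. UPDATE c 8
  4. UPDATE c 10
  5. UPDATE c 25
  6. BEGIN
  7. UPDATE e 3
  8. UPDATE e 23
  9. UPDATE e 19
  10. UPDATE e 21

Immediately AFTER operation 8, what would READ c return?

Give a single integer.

Answer: 25

Derivation:
Initial committed: {c=9, e=10}
Op 1: UPDATE c=7 (auto-commit; committed c=7)
Op 2: UPDATE c=20 (auto-commit; committed c=20)
Op 3: UPDATE c=8 (auto-commit; committed c=8)
Op 4: UPDATE c=10 (auto-commit; committed c=10)
Op 5: UPDATE c=25 (auto-commit; committed c=25)
Op 6: BEGIN: in_txn=True, pending={}
Op 7: UPDATE e=3 (pending; pending now {e=3})
Op 8: UPDATE e=23 (pending; pending now {e=23})
After op 8: visible(c) = 25 (pending={e=23}, committed={c=25, e=10})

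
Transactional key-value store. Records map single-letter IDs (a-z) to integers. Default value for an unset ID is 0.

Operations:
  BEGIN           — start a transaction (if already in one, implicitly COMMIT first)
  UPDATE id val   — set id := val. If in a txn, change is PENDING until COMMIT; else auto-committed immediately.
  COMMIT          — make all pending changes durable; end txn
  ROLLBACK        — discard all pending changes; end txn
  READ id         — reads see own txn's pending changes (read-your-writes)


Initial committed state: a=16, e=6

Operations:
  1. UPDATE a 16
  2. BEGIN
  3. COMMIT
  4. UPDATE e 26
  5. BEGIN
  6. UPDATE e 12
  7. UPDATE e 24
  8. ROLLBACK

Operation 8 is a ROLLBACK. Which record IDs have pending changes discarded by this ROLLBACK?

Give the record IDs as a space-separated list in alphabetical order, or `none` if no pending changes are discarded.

Initial committed: {a=16, e=6}
Op 1: UPDATE a=16 (auto-commit; committed a=16)
Op 2: BEGIN: in_txn=True, pending={}
Op 3: COMMIT: merged [] into committed; committed now {a=16, e=6}
Op 4: UPDATE e=26 (auto-commit; committed e=26)
Op 5: BEGIN: in_txn=True, pending={}
Op 6: UPDATE e=12 (pending; pending now {e=12})
Op 7: UPDATE e=24 (pending; pending now {e=24})
Op 8: ROLLBACK: discarded pending ['e']; in_txn=False
ROLLBACK at op 8 discards: ['e']

Answer: e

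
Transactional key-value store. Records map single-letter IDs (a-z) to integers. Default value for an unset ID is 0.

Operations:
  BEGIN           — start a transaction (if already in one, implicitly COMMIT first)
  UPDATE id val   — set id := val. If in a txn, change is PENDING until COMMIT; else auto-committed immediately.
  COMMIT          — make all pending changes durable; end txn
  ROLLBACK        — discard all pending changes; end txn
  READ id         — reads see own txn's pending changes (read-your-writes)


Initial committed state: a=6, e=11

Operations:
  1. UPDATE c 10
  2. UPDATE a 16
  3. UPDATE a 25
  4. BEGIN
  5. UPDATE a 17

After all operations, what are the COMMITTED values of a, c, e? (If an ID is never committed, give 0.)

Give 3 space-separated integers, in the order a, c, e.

Answer: 25 10 11

Derivation:
Initial committed: {a=6, e=11}
Op 1: UPDATE c=10 (auto-commit; committed c=10)
Op 2: UPDATE a=16 (auto-commit; committed a=16)
Op 3: UPDATE a=25 (auto-commit; committed a=25)
Op 4: BEGIN: in_txn=True, pending={}
Op 5: UPDATE a=17 (pending; pending now {a=17})
Final committed: {a=25, c=10, e=11}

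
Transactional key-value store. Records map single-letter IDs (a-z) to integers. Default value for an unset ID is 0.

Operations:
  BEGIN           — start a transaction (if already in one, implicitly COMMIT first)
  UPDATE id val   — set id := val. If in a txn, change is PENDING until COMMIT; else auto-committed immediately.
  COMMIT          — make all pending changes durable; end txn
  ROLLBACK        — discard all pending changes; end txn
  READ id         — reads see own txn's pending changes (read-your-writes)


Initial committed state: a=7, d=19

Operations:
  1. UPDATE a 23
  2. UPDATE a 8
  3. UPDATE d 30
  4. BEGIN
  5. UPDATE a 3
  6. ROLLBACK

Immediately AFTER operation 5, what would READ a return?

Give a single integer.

Initial committed: {a=7, d=19}
Op 1: UPDATE a=23 (auto-commit; committed a=23)
Op 2: UPDATE a=8 (auto-commit; committed a=8)
Op 3: UPDATE d=30 (auto-commit; committed d=30)
Op 4: BEGIN: in_txn=True, pending={}
Op 5: UPDATE a=3 (pending; pending now {a=3})
After op 5: visible(a) = 3 (pending={a=3}, committed={a=8, d=30})

Answer: 3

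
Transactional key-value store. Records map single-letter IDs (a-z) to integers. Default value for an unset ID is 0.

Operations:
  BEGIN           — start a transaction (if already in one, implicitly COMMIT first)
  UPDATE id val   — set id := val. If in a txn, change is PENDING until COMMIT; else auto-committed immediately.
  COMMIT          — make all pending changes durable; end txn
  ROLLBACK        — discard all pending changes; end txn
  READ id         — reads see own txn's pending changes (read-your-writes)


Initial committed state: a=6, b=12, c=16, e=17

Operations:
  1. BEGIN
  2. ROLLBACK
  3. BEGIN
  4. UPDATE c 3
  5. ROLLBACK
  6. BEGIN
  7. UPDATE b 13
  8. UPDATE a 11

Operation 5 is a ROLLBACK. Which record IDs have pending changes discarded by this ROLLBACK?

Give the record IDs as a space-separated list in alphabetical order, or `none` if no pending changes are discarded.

Answer: c

Derivation:
Initial committed: {a=6, b=12, c=16, e=17}
Op 1: BEGIN: in_txn=True, pending={}
Op 2: ROLLBACK: discarded pending []; in_txn=False
Op 3: BEGIN: in_txn=True, pending={}
Op 4: UPDATE c=3 (pending; pending now {c=3})
Op 5: ROLLBACK: discarded pending ['c']; in_txn=False
Op 6: BEGIN: in_txn=True, pending={}
Op 7: UPDATE b=13 (pending; pending now {b=13})
Op 8: UPDATE a=11 (pending; pending now {a=11, b=13})
ROLLBACK at op 5 discards: ['c']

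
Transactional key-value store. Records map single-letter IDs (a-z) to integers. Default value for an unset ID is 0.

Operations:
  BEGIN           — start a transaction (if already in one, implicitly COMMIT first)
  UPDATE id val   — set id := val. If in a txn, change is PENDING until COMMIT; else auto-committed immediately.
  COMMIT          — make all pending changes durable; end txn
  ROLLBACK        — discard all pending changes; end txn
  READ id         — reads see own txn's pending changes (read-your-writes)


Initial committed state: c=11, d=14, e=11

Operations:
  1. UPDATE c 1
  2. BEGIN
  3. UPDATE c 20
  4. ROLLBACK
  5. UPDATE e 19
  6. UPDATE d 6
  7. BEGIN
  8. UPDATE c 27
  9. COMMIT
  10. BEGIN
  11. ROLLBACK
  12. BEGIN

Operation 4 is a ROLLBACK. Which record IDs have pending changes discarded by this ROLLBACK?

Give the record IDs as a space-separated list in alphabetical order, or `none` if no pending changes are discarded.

Answer: c

Derivation:
Initial committed: {c=11, d=14, e=11}
Op 1: UPDATE c=1 (auto-commit; committed c=1)
Op 2: BEGIN: in_txn=True, pending={}
Op 3: UPDATE c=20 (pending; pending now {c=20})
Op 4: ROLLBACK: discarded pending ['c']; in_txn=False
Op 5: UPDATE e=19 (auto-commit; committed e=19)
Op 6: UPDATE d=6 (auto-commit; committed d=6)
Op 7: BEGIN: in_txn=True, pending={}
Op 8: UPDATE c=27 (pending; pending now {c=27})
Op 9: COMMIT: merged ['c'] into committed; committed now {c=27, d=6, e=19}
Op 10: BEGIN: in_txn=True, pending={}
Op 11: ROLLBACK: discarded pending []; in_txn=False
Op 12: BEGIN: in_txn=True, pending={}
ROLLBACK at op 4 discards: ['c']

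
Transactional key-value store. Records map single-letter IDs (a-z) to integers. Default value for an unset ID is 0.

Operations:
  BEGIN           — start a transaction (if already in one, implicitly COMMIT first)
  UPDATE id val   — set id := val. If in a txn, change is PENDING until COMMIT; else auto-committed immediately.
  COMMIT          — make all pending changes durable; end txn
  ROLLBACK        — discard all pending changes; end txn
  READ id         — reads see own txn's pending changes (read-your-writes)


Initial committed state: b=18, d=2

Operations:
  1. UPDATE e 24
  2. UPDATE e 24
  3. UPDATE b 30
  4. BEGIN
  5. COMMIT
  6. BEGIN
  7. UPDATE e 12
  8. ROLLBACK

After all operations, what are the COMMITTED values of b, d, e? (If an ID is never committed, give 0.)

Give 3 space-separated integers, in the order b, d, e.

Initial committed: {b=18, d=2}
Op 1: UPDATE e=24 (auto-commit; committed e=24)
Op 2: UPDATE e=24 (auto-commit; committed e=24)
Op 3: UPDATE b=30 (auto-commit; committed b=30)
Op 4: BEGIN: in_txn=True, pending={}
Op 5: COMMIT: merged [] into committed; committed now {b=30, d=2, e=24}
Op 6: BEGIN: in_txn=True, pending={}
Op 7: UPDATE e=12 (pending; pending now {e=12})
Op 8: ROLLBACK: discarded pending ['e']; in_txn=False
Final committed: {b=30, d=2, e=24}

Answer: 30 2 24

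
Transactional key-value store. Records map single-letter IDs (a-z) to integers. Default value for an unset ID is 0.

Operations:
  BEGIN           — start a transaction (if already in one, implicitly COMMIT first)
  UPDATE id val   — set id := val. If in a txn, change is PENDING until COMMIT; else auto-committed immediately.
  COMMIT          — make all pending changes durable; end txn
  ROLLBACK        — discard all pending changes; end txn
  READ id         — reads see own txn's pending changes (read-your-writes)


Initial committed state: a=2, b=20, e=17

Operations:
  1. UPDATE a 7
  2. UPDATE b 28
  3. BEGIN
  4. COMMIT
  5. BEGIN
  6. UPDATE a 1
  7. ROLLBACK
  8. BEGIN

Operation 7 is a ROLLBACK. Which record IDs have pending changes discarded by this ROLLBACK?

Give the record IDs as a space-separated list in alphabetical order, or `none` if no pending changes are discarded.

Answer: a

Derivation:
Initial committed: {a=2, b=20, e=17}
Op 1: UPDATE a=7 (auto-commit; committed a=7)
Op 2: UPDATE b=28 (auto-commit; committed b=28)
Op 3: BEGIN: in_txn=True, pending={}
Op 4: COMMIT: merged [] into committed; committed now {a=7, b=28, e=17}
Op 5: BEGIN: in_txn=True, pending={}
Op 6: UPDATE a=1 (pending; pending now {a=1})
Op 7: ROLLBACK: discarded pending ['a']; in_txn=False
Op 8: BEGIN: in_txn=True, pending={}
ROLLBACK at op 7 discards: ['a']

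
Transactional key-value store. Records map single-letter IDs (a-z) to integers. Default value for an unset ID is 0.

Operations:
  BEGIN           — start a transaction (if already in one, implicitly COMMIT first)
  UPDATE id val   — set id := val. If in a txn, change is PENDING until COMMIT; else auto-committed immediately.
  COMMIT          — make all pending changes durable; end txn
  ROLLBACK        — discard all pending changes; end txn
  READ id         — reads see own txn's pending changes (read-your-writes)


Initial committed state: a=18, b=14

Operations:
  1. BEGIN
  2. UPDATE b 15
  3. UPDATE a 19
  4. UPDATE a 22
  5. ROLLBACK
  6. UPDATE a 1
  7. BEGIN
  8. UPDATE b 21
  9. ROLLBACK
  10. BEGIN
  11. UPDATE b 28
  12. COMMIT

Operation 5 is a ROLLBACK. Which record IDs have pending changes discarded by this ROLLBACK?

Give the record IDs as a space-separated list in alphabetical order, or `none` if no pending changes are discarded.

Initial committed: {a=18, b=14}
Op 1: BEGIN: in_txn=True, pending={}
Op 2: UPDATE b=15 (pending; pending now {b=15})
Op 3: UPDATE a=19 (pending; pending now {a=19, b=15})
Op 4: UPDATE a=22 (pending; pending now {a=22, b=15})
Op 5: ROLLBACK: discarded pending ['a', 'b']; in_txn=False
Op 6: UPDATE a=1 (auto-commit; committed a=1)
Op 7: BEGIN: in_txn=True, pending={}
Op 8: UPDATE b=21 (pending; pending now {b=21})
Op 9: ROLLBACK: discarded pending ['b']; in_txn=False
Op 10: BEGIN: in_txn=True, pending={}
Op 11: UPDATE b=28 (pending; pending now {b=28})
Op 12: COMMIT: merged ['b'] into committed; committed now {a=1, b=28}
ROLLBACK at op 5 discards: ['a', 'b']

Answer: a b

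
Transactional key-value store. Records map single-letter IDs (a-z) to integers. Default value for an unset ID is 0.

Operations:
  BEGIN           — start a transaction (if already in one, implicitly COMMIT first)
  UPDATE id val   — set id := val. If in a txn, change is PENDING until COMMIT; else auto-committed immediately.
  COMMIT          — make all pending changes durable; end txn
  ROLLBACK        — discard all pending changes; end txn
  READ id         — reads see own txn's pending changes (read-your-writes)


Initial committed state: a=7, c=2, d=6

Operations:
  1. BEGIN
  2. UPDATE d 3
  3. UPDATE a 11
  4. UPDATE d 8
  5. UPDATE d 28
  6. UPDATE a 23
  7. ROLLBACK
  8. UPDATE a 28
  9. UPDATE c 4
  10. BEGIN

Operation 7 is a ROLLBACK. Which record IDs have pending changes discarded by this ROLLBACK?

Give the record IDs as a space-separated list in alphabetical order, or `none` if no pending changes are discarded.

Answer: a d

Derivation:
Initial committed: {a=7, c=2, d=6}
Op 1: BEGIN: in_txn=True, pending={}
Op 2: UPDATE d=3 (pending; pending now {d=3})
Op 3: UPDATE a=11 (pending; pending now {a=11, d=3})
Op 4: UPDATE d=8 (pending; pending now {a=11, d=8})
Op 5: UPDATE d=28 (pending; pending now {a=11, d=28})
Op 6: UPDATE a=23 (pending; pending now {a=23, d=28})
Op 7: ROLLBACK: discarded pending ['a', 'd']; in_txn=False
Op 8: UPDATE a=28 (auto-commit; committed a=28)
Op 9: UPDATE c=4 (auto-commit; committed c=4)
Op 10: BEGIN: in_txn=True, pending={}
ROLLBACK at op 7 discards: ['a', 'd']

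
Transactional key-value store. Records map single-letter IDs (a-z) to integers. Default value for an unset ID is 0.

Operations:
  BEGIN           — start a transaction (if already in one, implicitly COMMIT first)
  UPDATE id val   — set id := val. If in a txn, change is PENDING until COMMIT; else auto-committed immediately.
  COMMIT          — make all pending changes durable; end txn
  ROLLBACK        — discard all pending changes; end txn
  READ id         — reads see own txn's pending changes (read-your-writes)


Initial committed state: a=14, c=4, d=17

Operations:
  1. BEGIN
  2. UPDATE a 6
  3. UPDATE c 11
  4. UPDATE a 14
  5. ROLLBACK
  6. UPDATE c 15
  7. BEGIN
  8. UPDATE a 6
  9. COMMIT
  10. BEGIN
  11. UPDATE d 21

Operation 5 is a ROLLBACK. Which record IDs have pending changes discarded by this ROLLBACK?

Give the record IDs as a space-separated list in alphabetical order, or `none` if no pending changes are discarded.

Initial committed: {a=14, c=4, d=17}
Op 1: BEGIN: in_txn=True, pending={}
Op 2: UPDATE a=6 (pending; pending now {a=6})
Op 3: UPDATE c=11 (pending; pending now {a=6, c=11})
Op 4: UPDATE a=14 (pending; pending now {a=14, c=11})
Op 5: ROLLBACK: discarded pending ['a', 'c']; in_txn=False
Op 6: UPDATE c=15 (auto-commit; committed c=15)
Op 7: BEGIN: in_txn=True, pending={}
Op 8: UPDATE a=6 (pending; pending now {a=6})
Op 9: COMMIT: merged ['a'] into committed; committed now {a=6, c=15, d=17}
Op 10: BEGIN: in_txn=True, pending={}
Op 11: UPDATE d=21 (pending; pending now {d=21})
ROLLBACK at op 5 discards: ['a', 'c']

Answer: a c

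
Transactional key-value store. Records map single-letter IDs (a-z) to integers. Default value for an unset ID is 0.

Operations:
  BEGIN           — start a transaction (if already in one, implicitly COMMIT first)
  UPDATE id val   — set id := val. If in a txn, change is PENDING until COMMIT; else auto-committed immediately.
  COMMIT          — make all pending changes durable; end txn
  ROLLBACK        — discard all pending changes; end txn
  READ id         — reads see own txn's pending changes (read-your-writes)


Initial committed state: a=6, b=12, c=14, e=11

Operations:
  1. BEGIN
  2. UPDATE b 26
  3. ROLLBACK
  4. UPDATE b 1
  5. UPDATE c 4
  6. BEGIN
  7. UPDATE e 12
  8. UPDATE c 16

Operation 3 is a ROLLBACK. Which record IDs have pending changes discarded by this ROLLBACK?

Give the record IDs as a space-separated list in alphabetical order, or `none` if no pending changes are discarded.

Answer: b

Derivation:
Initial committed: {a=6, b=12, c=14, e=11}
Op 1: BEGIN: in_txn=True, pending={}
Op 2: UPDATE b=26 (pending; pending now {b=26})
Op 3: ROLLBACK: discarded pending ['b']; in_txn=False
Op 4: UPDATE b=1 (auto-commit; committed b=1)
Op 5: UPDATE c=4 (auto-commit; committed c=4)
Op 6: BEGIN: in_txn=True, pending={}
Op 7: UPDATE e=12 (pending; pending now {e=12})
Op 8: UPDATE c=16 (pending; pending now {c=16, e=12})
ROLLBACK at op 3 discards: ['b']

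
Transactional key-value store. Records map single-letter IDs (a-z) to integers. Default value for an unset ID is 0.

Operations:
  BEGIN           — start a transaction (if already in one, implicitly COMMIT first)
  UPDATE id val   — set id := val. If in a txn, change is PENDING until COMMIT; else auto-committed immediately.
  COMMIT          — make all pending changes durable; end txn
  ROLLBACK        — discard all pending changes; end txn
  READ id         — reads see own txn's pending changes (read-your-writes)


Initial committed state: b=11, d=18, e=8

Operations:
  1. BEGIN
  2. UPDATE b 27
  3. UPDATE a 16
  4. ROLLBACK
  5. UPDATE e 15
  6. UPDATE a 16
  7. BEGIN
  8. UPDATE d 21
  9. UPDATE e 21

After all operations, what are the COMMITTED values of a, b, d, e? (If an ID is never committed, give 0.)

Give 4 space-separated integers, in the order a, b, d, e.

Answer: 16 11 18 15

Derivation:
Initial committed: {b=11, d=18, e=8}
Op 1: BEGIN: in_txn=True, pending={}
Op 2: UPDATE b=27 (pending; pending now {b=27})
Op 3: UPDATE a=16 (pending; pending now {a=16, b=27})
Op 4: ROLLBACK: discarded pending ['a', 'b']; in_txn=False
Op 5: UPDATE e=15 (auto-commit; committed e=15)
Op 6: UPDATE a=16 (auto-commit; committed a=16)
Op 7: BEGIN: in_txn=True, pending={}
Op 8: UPDATE d=21 (pending; pending now {d=21})
Op 9: UPDATE e=21 (pending; pending now {d=21, e=21})
Final committed: {a=16, b=11, d=18, e=15}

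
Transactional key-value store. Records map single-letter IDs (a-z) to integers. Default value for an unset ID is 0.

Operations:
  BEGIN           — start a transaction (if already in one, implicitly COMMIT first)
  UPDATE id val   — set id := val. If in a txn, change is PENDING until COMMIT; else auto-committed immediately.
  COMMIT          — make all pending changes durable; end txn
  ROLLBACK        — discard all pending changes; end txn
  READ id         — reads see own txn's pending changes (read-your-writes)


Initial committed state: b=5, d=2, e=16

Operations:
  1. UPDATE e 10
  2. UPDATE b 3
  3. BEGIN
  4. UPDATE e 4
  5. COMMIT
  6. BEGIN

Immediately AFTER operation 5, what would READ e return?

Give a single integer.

Initial committed: {b=5, d=2, e=16}
Op 1: UPDATE e=10 (auto-commit; committed e=10)
Op 2: UPDATE b=3 (auto-commit; committed b=3)
Op 3: BEGIN: in_txn=True, pending={}
Op 4: UPDATE e=4 (pending; pending now {e=4})
Op 5: COMMIT: merged ['e'] into committed; committed now {b=3, d=2, e=4}
After op 5: visible(e) = 4 (pending={}, committed={b=3, d=2, e=4})

Answer: 4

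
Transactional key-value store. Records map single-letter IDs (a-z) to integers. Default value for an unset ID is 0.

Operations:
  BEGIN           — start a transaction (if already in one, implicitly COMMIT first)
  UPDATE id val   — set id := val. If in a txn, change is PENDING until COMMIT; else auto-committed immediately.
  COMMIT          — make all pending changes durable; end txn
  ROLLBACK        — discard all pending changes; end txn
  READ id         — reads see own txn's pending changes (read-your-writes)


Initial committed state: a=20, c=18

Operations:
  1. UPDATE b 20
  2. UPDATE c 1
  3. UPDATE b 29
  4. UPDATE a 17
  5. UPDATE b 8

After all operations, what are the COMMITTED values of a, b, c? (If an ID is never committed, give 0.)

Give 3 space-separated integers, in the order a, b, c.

Answer: 17 8 1

Derivation:
Initial committed: {a=20, c=18}
Op 1: UPDATE b=20 (auto-commit; committed b=20)
Op 2: UPDATE c=1 (auto-commit; committed c=1)
Op 3: UPDATE b=29 (auto-commit; committed b=29)
Op 4: UPDATE a=17 (auto-commit; committed a=17)
Op 5: UPDATE b=8 (auto-commit; committed b=8)
Final committed: {a=17, b=8, c=1}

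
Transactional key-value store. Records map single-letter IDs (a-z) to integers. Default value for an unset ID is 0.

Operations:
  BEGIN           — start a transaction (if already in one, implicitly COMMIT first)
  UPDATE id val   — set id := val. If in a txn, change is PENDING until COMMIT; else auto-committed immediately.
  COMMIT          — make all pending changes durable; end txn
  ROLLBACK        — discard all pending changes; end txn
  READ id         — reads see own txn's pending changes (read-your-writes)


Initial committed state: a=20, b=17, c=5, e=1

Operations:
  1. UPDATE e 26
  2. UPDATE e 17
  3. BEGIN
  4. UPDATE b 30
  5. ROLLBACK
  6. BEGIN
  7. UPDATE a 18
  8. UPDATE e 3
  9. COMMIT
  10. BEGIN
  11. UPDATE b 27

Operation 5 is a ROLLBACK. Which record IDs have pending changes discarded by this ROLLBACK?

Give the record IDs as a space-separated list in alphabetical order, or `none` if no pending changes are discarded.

Answer: b

Derivation:
Initial committed: {a=20, b=17, c=5, e=1}
Op 1: UPDATE e=26 (auto-commit; committed e=26)
Op 2: UPDATE e=17 (auto-commit; committed e=17)
Op 3: BEGIN: in_txn=True, pending={}
Op 4: UPDATE b=30 (pending; pending now {b=30})
Op 5: ROLLBACK: discarded pending ['b']; in_txn=False
Op 6: BEGIN: in_txn=True, pending={}
Op 7: UPDATE a=18 (pending; pending now {a=18})
Op 8: UPDATE e=3 (pending; pending now {a=18, e=3})
Op 9: COMMIT: merged ['a', 'e'] into committed; committed now {a=18, b=17, c=5, e=3}
Op 10: BEGIN: in_txn=True, pending={}
Op 11: UPDATE b=27 (pending; pending now {b=27})
ROLLBACK at op 5 discards: ['b']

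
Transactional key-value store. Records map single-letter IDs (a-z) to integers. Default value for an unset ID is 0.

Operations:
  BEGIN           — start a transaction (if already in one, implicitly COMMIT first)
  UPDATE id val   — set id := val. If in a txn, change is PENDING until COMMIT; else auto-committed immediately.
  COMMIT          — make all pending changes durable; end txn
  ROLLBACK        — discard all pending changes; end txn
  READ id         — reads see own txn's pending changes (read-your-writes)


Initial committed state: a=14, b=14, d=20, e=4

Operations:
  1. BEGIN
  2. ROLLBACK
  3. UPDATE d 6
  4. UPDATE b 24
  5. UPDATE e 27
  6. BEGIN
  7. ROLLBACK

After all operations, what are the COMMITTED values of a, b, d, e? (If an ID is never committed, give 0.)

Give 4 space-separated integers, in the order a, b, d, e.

Initial committed: {a=14, b=14, d=20, e=4}
Op 1: BEGIN: in_txn=True, pending={}
Op 2: ROLLBACK: discarded pending []; in_txn=False
Op 3: UPDATE d=6 (auto-commit; committed d=6)
Op 4: UPDATE b=24 (auto-commit; committed b=24)
Op 5: UPDATE e=27 (auto-commit; committed e=27)
Op 6: BEGIN: in_txn=True, pending={}
Op 7: ROLLBACK: discarded pending []; in_txn=False
Final committed: {a=14, b=24, d=6, e=27}

Answer: 14 24 6 27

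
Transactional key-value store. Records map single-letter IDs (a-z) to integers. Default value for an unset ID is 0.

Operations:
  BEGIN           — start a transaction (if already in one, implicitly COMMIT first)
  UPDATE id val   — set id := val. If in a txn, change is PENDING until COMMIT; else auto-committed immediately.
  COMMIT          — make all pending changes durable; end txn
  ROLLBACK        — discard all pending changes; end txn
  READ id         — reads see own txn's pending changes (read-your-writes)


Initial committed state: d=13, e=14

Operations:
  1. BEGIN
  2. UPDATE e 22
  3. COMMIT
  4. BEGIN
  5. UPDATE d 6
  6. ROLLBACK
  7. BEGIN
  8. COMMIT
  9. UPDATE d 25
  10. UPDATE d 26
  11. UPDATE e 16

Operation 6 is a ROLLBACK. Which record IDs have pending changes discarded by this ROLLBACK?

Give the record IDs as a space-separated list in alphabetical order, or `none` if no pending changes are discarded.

Answer: d

Derivation:
Initial committed: {d=13, e=14}
Op 1: BEGIN: in_txn=True, pending={}
Op 2: UPDATE e=22 (pending; pending now {e=22})
Op 3: COMMIT: merged ['e'] into committed; committed now {d=13, e=22}
Op 4: BEGIN: in_txn=True, pending={}
Op 5: UPDATE d=6 (pending; pending now {d=6})
Op 6: ROLLBACK: discarded pending ['d']; in_txn=False
Op 7: BEGIN: in_txn=True, pending={}
Op 8: COMMIT: merged [] into committed; committed now {d=13, e=22}
Op 9: UPDATE d=25 (auto-commit; committed d=25)
Op 10: UPDATE d=26 (auto-commit; committed d=26)
Op 11: UPDATE e=16 (auto-commit; committed e=16)
ROLLBACK at op 6 discards: ['d']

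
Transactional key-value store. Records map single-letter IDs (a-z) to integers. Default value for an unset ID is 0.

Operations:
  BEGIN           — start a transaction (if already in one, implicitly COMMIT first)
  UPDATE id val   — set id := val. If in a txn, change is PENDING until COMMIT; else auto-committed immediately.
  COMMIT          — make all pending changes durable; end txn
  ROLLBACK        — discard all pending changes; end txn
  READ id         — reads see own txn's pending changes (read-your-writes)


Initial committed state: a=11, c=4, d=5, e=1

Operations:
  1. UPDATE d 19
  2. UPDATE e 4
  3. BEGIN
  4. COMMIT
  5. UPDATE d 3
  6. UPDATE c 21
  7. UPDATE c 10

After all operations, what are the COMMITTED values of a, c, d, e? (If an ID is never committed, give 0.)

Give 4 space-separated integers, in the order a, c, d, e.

Initial committed: {a=11, c=4, d=5, e=1}
Op 1: UPDATE d=19 (auto-commit; committed d=19)
Op 2: UPDATE e=4 (auto-commit; committed e=4)
Op 3: BEGIN: in_txn=True, pending={}
Op 4: COMMIT: merged [] into committed; committed now {a=11, c=4, d=19, e=4}
Op 5: UPDATE d=3 (auto-commit; committed d=3)
Op 6: UPDATE c=21 (auto-commit; committed c=21)
Op 7: UPDATE c=10 (auto-commit; committed c=10)
Final committed: {a=11, c=10, d=3, e=4}

Answer: 11 10 3 4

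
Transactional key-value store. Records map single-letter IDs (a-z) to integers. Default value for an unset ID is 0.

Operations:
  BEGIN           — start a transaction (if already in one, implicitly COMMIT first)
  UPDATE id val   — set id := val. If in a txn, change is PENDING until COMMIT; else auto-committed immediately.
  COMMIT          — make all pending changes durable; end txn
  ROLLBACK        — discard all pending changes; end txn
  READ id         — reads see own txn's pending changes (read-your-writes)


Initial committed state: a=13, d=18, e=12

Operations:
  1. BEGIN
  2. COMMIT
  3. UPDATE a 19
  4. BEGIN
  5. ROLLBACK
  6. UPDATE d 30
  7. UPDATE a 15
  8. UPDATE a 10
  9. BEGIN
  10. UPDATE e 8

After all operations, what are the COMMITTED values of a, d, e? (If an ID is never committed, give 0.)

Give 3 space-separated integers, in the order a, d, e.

Initial committed: {a=13, d=18, e=12}
Op 1: BEGIN: in_txn=True, pending={}
Op 2: COMMIT: merged [] into committed; committed now {a=13, d=18, e=12}
Op 3: UPDATE a=19 (auto-commit; committed a=19)
Op 4: BEGIN: in_txn=True, pending={}
Op 5: ROLLBACK: discarded pending []; in_txn=False
Op 6: UPDATE d=30 (auto-commit; committed d=30)
Op 7: UPDATE a=15 (auto-commit; committed a=15)
Op 8: UPDATE a=10 (auto-commit; committed a=10)
Op 9: BEGIN: in_txn=True, pending={}
Op 10: UPDATE e=8 (pending; pending now {e=8})
Final committed: {a=10, d=30, e=12}

Answer: 10 30 12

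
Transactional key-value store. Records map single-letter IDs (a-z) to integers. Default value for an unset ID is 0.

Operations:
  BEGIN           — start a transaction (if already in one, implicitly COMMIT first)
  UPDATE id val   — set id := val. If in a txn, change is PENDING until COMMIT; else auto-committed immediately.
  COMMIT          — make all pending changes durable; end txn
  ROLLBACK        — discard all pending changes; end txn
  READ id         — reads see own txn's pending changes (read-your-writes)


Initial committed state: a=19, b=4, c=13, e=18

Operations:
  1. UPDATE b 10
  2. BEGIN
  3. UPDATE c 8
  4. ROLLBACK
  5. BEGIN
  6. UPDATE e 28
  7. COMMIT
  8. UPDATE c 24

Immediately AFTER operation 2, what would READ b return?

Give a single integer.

Answer: 10

Derivation:
Initial committed: {a=19, b=4, c=13, e=18}
Op 1: UPDATE b=10 (auto-commit; committed b=10)
Op 2: BEGIN: in_txn=True, pending={}
After op 2: visible(b) = 10 (pending={}, committed={a=19, b=10, c=13, e=18})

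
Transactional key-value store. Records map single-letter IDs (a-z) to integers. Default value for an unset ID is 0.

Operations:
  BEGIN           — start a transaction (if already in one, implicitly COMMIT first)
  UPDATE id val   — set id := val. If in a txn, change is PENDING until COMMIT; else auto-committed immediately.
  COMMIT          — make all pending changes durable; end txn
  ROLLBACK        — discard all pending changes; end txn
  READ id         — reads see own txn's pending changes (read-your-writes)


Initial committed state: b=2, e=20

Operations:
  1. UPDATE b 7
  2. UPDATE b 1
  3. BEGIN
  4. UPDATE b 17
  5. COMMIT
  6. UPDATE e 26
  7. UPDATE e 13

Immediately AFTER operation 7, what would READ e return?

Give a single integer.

Answer: 13

Derivation:
Initial committed: {b=2, e=20}
Op 1: UPDATE b=7 (auto-commit; committed b=7)
Op 2: UPDATE b=1 (auto-commit; committed b=1)
Op 3: BEGIN: in_txn=True, pending={}
Op 4: UPDATE b=17 (pending; pending now {b=17})
Op 5: COMMIT: merged ['b'] into committed; committed now {b=17, e=20}
Op 6: UPDATE e=26 (auto-commit; committed e=26)
Op 7: UPDATE e=13 (auto-commit; committed e=13)
After op 7: visible(e) = 13 (pending={}, committed={b=17, e=13})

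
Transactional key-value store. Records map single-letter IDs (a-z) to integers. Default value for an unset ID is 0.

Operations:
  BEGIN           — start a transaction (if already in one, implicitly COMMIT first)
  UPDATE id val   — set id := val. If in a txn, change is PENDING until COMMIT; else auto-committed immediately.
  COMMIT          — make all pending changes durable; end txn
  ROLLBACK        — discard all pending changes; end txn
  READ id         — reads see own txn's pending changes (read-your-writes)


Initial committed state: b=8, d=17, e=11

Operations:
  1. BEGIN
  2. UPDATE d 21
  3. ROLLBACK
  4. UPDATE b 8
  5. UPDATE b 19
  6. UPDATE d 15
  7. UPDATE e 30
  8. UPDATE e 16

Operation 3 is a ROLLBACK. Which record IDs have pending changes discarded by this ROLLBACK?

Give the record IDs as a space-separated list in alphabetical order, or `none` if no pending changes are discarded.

Answer: d

Derivation:
Initial committed: {b=8, d=17, e=11}
Op 1: BEGIN: in_txn=True, pending={}
Op 2: UPDATE d=21 (pending; pending now {d=21})
Op 3: ROLLBACK: discarded pending ['d']; in_txn=False
Op 4: UPDATE b=8 (auto-commit; committed b=8)
Op 5: UPDATE b=19 (auto-commit; committed b=19)
Op 6: UPDATE d=15 (auto-commit; committed d=15)
Op 7: UPDATE e=30 (auto-commit; committed e=30)
Op 8: UPDATE e=16 (auto-commit; committed e=16)
ROLLBACK at op 3 discards: ['d']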